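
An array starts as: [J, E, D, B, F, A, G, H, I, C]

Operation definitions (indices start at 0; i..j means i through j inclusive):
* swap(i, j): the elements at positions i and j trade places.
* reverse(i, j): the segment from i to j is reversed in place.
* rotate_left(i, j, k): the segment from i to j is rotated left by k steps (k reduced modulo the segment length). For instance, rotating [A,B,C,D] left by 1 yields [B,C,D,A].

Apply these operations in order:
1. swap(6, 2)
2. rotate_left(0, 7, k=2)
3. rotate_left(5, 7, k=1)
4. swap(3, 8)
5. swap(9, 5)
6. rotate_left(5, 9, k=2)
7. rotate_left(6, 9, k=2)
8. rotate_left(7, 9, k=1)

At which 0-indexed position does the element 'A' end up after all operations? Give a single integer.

Answer: 7

Derivation:
After 1 (swap(6, 2)): [J, E, G, B, F, A, D, H, I, C]
After 2 (rotate_left(0, 7, k=2)): [G, B, F, A, D, H, J, E, I, C]
After 3 (rotate_left(5, 7, k=1)): [G, B, F, A, D, J, E, H, I, C]
After 4 (swap(3, 8)): [G, B, F, I, D, J, E, H, A, C]
After 5 (swap(9, 5)): [G, B, F, I, D, C, E, H, A, J]
After 6 (rotate_left(5, 9, k=2)): [G, B, F, I, D, H, A, J, C, E]
After 7 (rotate_left(6, 9, k=2)): [G, B, F, I, D, H, C, E, A, J]
After 8 (rotate_left(7, 9, k=1)): [G, B, F, I, D, H, C, A, J, E]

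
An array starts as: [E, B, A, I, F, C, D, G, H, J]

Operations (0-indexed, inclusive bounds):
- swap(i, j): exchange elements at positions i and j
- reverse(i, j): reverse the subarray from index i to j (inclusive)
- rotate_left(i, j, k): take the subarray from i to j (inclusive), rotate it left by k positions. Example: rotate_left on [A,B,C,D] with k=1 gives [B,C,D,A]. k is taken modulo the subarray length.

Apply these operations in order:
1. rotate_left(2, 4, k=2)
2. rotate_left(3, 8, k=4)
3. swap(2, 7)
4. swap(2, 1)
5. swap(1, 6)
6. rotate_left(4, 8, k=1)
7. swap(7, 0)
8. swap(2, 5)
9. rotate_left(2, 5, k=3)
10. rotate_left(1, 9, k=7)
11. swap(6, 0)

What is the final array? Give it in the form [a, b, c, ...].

After 1 (rotate_left(2, 4, k=2)): [E, B, F, A, I, C, D, G, H, J]
After 2 (rotate_left(3, 8, k=4)): [E, B, F, G, H, A, I, C, D, J]
After 3 (swap(2, 7)): [E, B, C, G, H, A, I, F, D, J]
After 4 (swap(2, 1)): [E, C, B, G, H, A, I, F, D, J]
After 5 (swap(1, 6)): [E, I, B, G, H, A, C, F, D, J]
After 6 (rotate_left(4, 8, k=1)): [E, I, B, G, A, C, F, D, H, J]
After 7 (swap(7, 0)): [D, I, B, G, A, C, F, E, H, J]
After 8 (swap(2, 5)): [D, I, C, G, A, B, F, E, H, J]
After 9 (rotate_left(2, 5, k=3)): [D, I, B, C, G, A, F, E, H, J]
After 10 (rotate_left(1, 9, k=7)): [D, H, J, I, B, C, G, A, F, E]
After 11 (swap(6, 0)): [G, H, J, I, B, C, D, A, F, E]

Answer: [G, H, J, I, B, C, D, A, F, E]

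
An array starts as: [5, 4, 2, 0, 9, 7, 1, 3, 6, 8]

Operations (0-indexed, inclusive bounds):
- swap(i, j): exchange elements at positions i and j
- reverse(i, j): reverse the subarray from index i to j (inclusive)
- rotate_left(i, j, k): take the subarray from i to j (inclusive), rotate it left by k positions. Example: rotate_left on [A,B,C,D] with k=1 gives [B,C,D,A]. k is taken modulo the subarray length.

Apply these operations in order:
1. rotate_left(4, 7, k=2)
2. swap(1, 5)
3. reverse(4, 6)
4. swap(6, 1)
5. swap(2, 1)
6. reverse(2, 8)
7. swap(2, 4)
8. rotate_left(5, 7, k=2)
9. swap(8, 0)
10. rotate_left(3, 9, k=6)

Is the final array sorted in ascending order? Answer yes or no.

After 1 (rotate_left(4, 7, k=2)): [5, 4, 2, 0, 1, 3, 9, 7, 6, 8]
After 2 (swap(1, 5)): [5, 3, 2, 0, 1, 4, 9, 7, 6, 8]
After 3 (reverse(4, 6)): [5, 3, 2, 0, 9, 4, 1, 7, 6, 8]
After 4 (swap(6, 1)): [5, 1, 2, 0, 9, 4, 3, 7, 6, 8]
After 5 (swap(2, 1)): [5, 2, 1, 0, 9, 4, 3, 7, 6, 8]
After 6 (reverse(2, 8)): [5, 2, 6, 7, 3, 4, 9, 0, 1, 8]
After 7 (swap(2, 4)): [5, 2, 3, 7, 6, 4, 9, 0, 1, 8]
After 8 (rotate_left(5, 7, k=2)): [5, 2, 3, 7, 6, 0, 4, 9, 1, 8]
After 9 (swap(8, 0)): [1, 2, 3, 7, 6, 0, 4, 9, 5, 8]
After 10 (rotate_left(3, 9, k=6)): [1, 2, 3, 8, 7, 6, 0, 4, 9, 5]

Answer: no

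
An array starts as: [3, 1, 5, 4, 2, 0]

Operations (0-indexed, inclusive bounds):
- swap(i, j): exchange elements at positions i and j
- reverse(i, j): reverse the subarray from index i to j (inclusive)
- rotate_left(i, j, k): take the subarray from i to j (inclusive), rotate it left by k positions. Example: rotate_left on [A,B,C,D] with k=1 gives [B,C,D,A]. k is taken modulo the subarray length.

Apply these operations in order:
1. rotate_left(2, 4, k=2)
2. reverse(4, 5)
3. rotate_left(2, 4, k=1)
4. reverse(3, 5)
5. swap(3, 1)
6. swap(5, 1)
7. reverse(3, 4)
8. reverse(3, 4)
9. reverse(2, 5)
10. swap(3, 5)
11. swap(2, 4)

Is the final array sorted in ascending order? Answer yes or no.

After 1 (rotate_left(2, 4, k=2)): [3, 1, 2, 5, 4, 0]
After 2 (reverse(4, 5)): [3, 1, 2, 5, 0, 4]
After 3 (rotate_left(2, 4, k=1)): [3, 1, 5, 0, 2, 4]
After 4 (reverse(3, 5)): [3, 1, 5, 4, 2, 0]
After 5 (swap(3, 1)): [3, 4, 5, 1, 2, 0]
After 6 (swap(5, 1)): [3, 0, 5, 1, 2, 4]
After 7 (reverse(3, 4)): [3, 0, 5, 2, 1, 4]
After 8 (reverse(3, 4)): [3, 0, 5, 1, 2, 4]
After 9 (reverse(2, 5)): [3, 0, 4, 2, 1, 5]
After 10 (swap(3, 5)): [3, 0, 4, 5, 1, 2]
After 11 (swap(2, 4)): [3, 0, 1, 5, 4, 2]

Answer: no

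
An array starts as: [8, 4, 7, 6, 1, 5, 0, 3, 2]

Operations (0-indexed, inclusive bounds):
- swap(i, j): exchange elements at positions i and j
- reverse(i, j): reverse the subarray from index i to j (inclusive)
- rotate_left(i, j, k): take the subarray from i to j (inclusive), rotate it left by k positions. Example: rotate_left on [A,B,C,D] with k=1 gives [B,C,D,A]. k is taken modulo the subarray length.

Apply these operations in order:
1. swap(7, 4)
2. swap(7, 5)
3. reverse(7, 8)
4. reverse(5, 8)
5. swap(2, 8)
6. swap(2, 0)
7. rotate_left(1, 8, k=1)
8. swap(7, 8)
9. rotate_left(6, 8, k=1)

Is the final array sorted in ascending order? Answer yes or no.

Answer: no

Derivation:
After 1 (swap(7, 4)): [8, 4, 7, 6, 3, 5, 0, 1, 2]
After 2 (swap(7, 5)): [8, 4, 7, 6, 3, 1, 0, 5, 2]
After 3 (reverse(7, 8)): [8, 4, 7, 6, 3, 1, 0, 2, 5]
After 4 (reverse(5, 8)): [8, 4, 7, 6, 3, 5, 2, 0, 1]
After 5 (swap(2, 8)): [8, 4, 1, 6, 3, 5, 2, 0, 7]
After 6 (swap(2, 0)): [1, 4, 8, 6, 3, 5, 2, 0, 7]
After 7 (rotate_left(1, 8, k=1)): [1, 8, 6, 3, 5, 2, 0, 7, 4]
After 8 (swap(7, 8)): [1, 8, 6, 3, 5, 2, 0, 4, 7]
After 9 (rotate_left(6, 8, k=1)): [1, 8, 6, 3, 5, 2, 4, 7, 0]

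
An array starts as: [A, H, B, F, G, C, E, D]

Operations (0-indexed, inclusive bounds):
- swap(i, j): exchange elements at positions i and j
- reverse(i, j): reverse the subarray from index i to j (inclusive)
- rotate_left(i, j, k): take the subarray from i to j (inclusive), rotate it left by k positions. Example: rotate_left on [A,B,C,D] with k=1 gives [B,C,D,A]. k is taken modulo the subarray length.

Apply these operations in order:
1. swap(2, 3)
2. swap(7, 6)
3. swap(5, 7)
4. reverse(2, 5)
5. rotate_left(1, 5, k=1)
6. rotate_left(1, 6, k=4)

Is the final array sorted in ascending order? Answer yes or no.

After 1 (swap(2, 3)): [A, H, F, B, G, C, E, D]
After 2 (swap(7, 6)): [A, H, F, B, G, C, D, E]
After 3 (swap(5, 7)): [A, H, F, B, G, E, D, C]
After 4 (reverse(2, 5)): [A, H, E, G, B, F, D, C]
After 5 (rotate_left(1, 5, k=1)): [A, E, G, B, F, H, D, C]
After 6 (rotate_left(1, 6, k=4)): [A, H, D, E, G, B, F, C]

Answer: no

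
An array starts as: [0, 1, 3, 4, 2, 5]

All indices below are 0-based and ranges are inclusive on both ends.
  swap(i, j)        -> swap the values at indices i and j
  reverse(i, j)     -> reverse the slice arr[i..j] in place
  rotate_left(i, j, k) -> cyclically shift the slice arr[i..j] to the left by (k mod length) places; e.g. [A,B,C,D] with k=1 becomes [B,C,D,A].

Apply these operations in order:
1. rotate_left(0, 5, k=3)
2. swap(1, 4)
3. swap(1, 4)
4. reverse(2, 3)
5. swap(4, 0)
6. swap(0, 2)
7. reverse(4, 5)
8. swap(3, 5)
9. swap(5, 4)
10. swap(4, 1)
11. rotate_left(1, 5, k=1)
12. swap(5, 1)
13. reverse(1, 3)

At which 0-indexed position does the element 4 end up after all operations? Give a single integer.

After 1 (rotate_left(0, 5, k=3)): [4, 2, 5, 0, 1, 3]
After 2 (swap(1, 4)): [4, 1, 5, 0, 2, 3]
After 3 (swap(1, 4)): [4, 2, 5, 0, 1, 3]
After 4 (reverse(2, 3)): [4, 2, 0, 5, 1, 3]
After 5 (swap(4, 0)): [1, 2, 0, 5, 4, 3]
After 6 (swap(0, 2)): [0, 2, 1, 5, 4, 3]
After 7 (reverse(4, 5)): [0, 2, 1, 5, 3, 4]
After 8 (swap(3, 5)): [0, 2, 1, 4, 3, 5]
After 9 (swap(5, 4)): [0, 2, 1, 4, 5, 3]
After 10 (swap(4, 1)): [0, 5, 1, 4, 2, 3]
After 11 (rotate_left(1, 5, k=1)): [0, 1, 4, 2, 3, 5]
After 12 (swap(5, 1)): [0, 5, 4, 2, 3, 1]
After 13 (reverse(1, 3)): [0, 2, 4, 5, 3, 1]

Answer: 2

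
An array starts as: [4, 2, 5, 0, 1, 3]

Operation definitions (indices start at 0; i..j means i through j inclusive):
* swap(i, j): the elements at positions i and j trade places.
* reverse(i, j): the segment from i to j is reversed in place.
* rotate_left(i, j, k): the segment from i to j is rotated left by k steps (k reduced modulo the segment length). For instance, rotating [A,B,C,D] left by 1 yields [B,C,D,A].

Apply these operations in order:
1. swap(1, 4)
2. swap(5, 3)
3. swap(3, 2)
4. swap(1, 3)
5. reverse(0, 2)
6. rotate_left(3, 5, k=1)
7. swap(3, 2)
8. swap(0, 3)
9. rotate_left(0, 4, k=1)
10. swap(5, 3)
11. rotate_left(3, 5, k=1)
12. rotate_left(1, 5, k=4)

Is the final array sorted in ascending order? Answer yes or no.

Answer: no

Derivation:
After 1 (swap(1, 4)): [4, 1, 5, 0, 2, 3]
After 2 (swap(5, 3)): [4, 1, 5, 3, 2, 0]
After 3 (swap(3, 2)): [4, 1, 3, 5, 2, 0]
After 4 (swap(1, 3)): [4, 5, 3, 1, 2, 0]
After 5 (reverse(0, 2)): [3, 5, 4, 1, 2, 0]
After 6 (rotate_left(3, 5, k=1)): [3, 5, 4, 2, 0, 1]
After 7 (swap(3, 2)): [3, 5, 2, 4, 0, 1]
After 8 (swap(0, 3)): [4, 5, 2, 3, 0, 1]
After 9 (rotate_left(0, 4, k=1)): [5, 2, 3, 0, 4, 1]
After 10 (swap(5, 3)): [5, 2, 3, 1, 4, 0]
After 11 (rotate_left(3, 5, k=1)): [5, 2, 3, 4, 0, 1]
After 12 (rotate_left(1, 5, k=4)): [5, 1, 2, 3, 4, 0]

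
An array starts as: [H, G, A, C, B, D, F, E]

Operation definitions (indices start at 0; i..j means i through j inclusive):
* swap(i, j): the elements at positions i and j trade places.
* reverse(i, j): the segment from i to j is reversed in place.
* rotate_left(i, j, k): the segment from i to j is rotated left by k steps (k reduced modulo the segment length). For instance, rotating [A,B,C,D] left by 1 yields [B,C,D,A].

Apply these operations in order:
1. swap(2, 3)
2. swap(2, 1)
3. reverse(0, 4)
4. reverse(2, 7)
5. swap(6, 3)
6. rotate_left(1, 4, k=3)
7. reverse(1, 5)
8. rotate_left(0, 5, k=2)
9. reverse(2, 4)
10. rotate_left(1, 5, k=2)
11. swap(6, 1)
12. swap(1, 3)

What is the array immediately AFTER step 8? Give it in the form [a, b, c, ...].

Answer: [C, E, A, D, B, H, F, G]

Derivation:
After 1 (swap(2, 3)): [H, G, C, A, B, D, F, E]
After 2 (swap(2, 1)): [H, C, G, A, B, D, F, E]
After 3 (reverse(0, 4)): [B, A, G, C, H, D, F, E]
After 4 (reverse(2, 7)): [B, A, E, F, D, H, C, G]
After 5 (swap(6, 3)): [B, A, E, C, D, H, F, G]
After 6 (rotate_left(1, 4, k=3)): [B, D, A, E, C, H, F, G]
After 7 (reverse(1, 5)): [B, H, C, E, A, D, F, G]
After 8 (rotate_left(0, 5, k=2)): [C, E, A, D, B, H, F, G]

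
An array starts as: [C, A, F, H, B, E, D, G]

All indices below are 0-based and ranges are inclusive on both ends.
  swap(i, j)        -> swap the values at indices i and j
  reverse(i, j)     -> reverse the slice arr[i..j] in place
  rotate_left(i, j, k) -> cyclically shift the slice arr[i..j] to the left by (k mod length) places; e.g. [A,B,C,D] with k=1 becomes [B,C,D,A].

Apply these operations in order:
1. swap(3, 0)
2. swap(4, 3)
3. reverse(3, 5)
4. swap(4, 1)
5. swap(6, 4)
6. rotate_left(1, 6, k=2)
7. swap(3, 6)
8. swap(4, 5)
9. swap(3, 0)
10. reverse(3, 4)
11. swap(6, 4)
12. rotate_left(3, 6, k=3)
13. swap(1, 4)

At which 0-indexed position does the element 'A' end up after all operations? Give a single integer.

Answer: 6

Derivation:
After 1 (swap(3, 0)): [H, A, F, C, B, E, D, G]
After 2 (swap(4, 3)): [H, A, F, B, C, E, D, G]
After 3 (reverse(3, 5)): [H, A, F, E, C, B, D, G]
After 4 (swap(4, 1)): [H, C, F, E, A, B, D, G]
After 5 (swap(6, 4)): [H, C, F, E, D, B, A, G]
After 6 (rotate_left(1, 6, k=2)): [H, E, D, B, A, C, F, G]
After 7 (swap(3, 6)): [H, E, D, F, A, C, B, G]
After 8 (swap(4, 5)): [H, E, D, F, C, A, B, G]
After 9 (swap(3, 0)): [F, E, D, H, C, A, B, G]
After 10 (reverse(3, 4)): [F, E, D, C, H, A, B, G]
After 11 (swap(6, 4)): [F, E, D, C, B, A, H, G]
After 12 (rotate_left(3, 6, k=3)): [F, E, D, H, C, B, A, G]
After 13 (swap(1, 4)): [F, C, D, H, E, B, A, G]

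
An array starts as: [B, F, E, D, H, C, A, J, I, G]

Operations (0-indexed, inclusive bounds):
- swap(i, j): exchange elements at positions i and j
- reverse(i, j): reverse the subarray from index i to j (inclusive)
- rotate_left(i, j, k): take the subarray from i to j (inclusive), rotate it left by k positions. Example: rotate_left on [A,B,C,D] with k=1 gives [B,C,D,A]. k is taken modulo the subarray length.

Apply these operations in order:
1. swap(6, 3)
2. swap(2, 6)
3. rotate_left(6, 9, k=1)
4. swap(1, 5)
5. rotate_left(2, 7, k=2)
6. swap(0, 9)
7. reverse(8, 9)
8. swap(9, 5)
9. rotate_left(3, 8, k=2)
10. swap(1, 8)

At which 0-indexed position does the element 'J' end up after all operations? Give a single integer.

Answer: 1

Derivation:
After 1 (swap(6, 3)): [B, F, E, A, H, C, D, J, I, G]
After 2 (swap(2, 6)): [B, F, D, A, H, C, E, J, I, G]
After 3 (rotate_left(6, 9, k=1)): [B, F, D, A, H, C, J, I, G, E]
After 4 (swap(1, 5)): [B, C, D, A, H, F, J, I, G, E]
After 5 (rotate_left(2, 7, k=2)): [B, C, H, F, J, I, D, A, G, E]
After 6 (swap(0, 9)): [E, C, H, F, J, I, D, A, G, B]
After 7 (reverse(8, 9)): [E, C, H, F, J, I, D, A, B, G]
After 8 (swap(9, 5)): [E, C, H, F, J, G, D, A, B, I]
After 9 (rotate_left(3, 8, k=2)): [E, C, H, G, D, A, B, F, J, I]
After 10 (swap(1, 8)): [E, J, H, G, D, A, B, F, C, I]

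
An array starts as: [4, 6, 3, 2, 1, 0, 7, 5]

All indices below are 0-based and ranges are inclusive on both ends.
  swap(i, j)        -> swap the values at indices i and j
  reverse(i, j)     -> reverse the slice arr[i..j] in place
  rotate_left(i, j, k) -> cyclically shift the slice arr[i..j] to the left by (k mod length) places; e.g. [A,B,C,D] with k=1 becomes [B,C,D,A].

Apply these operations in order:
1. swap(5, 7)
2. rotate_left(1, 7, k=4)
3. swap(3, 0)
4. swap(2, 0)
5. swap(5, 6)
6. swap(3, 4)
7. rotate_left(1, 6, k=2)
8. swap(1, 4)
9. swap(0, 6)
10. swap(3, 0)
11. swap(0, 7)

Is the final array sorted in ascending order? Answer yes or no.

Answer: no

Derivation:
After 1 (swap(5, 7)): [4, 6, 3, 2, 1, 5, 7, 0]
After 2 (rotate_left(1, 7, k=4)): [4, 5, 7, 0, 6, 3, 2, 1]
After 3 (swap(3, 0)): [0, 5, 7, 4, 6, 3, 2, 1]
After 4 (swap(2, 0)): [7, 5, 0, 4, 6, 3, 2, 1]
After 5 (swap(5, 6)): [7, 5, 0, 4, 6, 2, 3, 1]
After 6 (swap(3, 4)): [7, 5, 0, 6, 4, 2, 3, 1]
After 7 (rotate_left(1, 6, k=2)): [7, 6, 4, 2, 3, 5, 0, 1]
After 8 (swap(1, 4)): [7, 3, 4, 2, 6, 5, 0, 1]
After 9 (swap(0, 6)): [0, 3, 4, 2, 6, 5, 7, 1]
After 10 (swap(3, 0)): [2, 3, 4, 0, 6, 5, 7, 1]
After 11 (swap(0, 7)): [1, 3, 4, 0, 6, 5, 7, 2]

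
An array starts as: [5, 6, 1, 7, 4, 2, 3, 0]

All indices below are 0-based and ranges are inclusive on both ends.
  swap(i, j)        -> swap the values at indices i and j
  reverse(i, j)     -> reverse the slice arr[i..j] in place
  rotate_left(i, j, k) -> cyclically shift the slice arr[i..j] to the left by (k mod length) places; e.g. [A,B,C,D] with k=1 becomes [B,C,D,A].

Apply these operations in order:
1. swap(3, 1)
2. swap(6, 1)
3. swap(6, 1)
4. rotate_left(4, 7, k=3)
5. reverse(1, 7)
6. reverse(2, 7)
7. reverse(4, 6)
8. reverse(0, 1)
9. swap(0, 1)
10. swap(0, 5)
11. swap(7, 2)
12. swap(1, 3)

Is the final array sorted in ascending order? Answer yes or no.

Answer: yes

Derivation:
After 1 (swap(3, 1)): [5, 7, 1, 6, 4, 2, 3, 0]
After 2 (swap(6, 1)): [5, 3, 1, 6, 4, 2, 7, 0]
After 3 (swap(6, 1)): [5, 7, 1, 6, 4, 2, 3, 0]
After 4 (rotate_left(4, 7, k=3)): [5, 7, 1, 6, 0, 4, 2, 3]
After 5 (reverse(1, 7)): [5, 3, 2, 4, 0, 6, 1, 7]
After 6 (reverse(2, 7)): [5, 3, 7, 1, 6, 0, 4, 2]
After 7 (reverse(4, 6)): [5, 3, 7, 1, 4, 0, 6, 2]
After 8 (reverse(0, 1)): [3, 5, 7, 1, 4, 0, 6, 2]
After 9 (swap(0, 1)): [5, 3, 7, 1, 4, 0, 6, 2]
After 10 (swap(0, 5)): [0, 3, 7, 1, 4, 5, 6, 2]
After 11 (swap(7, 2)): [0, 3, 2, 1, 4, 5, 6, 7]
After 12 (swap(1, 3)): [0, 1, 2, 3, 4, 5, 6, 7]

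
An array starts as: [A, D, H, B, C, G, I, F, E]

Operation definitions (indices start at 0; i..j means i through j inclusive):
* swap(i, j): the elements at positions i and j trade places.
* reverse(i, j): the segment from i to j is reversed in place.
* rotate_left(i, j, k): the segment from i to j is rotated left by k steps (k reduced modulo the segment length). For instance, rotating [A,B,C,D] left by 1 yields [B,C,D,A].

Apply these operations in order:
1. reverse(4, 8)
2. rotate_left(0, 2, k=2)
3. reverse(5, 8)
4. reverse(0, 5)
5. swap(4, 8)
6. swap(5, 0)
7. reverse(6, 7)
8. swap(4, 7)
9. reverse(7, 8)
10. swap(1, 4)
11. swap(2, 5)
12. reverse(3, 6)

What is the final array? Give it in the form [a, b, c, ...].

After 1 (reverse(4, 8)): [A, D, H, B, E, F, I, G, C]
After 2 (rotate_left(0, 2, k=2)): [H, A, D, B, E, F, I, G, C]
After 3 (reverse(5, 8)): [H, A, D, B, E, C, G, I, F]
After 4 (reverse(0, 5)): [C, E, B, D, A, H, G, I, F]
After 5 (swap(4, 8)): [C, E, B, D, F, H, G, I, A]
After 6 (swap(5, 0)): [H, E, B, D, F, C, G, I, A]
After 7 (reverse(6, 7)): [H, E, B, D, F, C, I, G, A]
After 8 (swap(4, 7)): [H, E, B, D, G, C, I, F, A]
After 9 (reverse(7, 8)): [H, E, B, D, G, C, I, A, F]
After 10 (swap(1, 4)): [H, G, B, D, E, C, I, A, F]
After 11 (swap(2, 5)): [H, G, C, D, E, B, I, A, F]
After 12 (reverse(3, 6)): [H, G, C, I, B, E, D, A, F]

Answer: [H, G, C, I, B, E, D, A, F]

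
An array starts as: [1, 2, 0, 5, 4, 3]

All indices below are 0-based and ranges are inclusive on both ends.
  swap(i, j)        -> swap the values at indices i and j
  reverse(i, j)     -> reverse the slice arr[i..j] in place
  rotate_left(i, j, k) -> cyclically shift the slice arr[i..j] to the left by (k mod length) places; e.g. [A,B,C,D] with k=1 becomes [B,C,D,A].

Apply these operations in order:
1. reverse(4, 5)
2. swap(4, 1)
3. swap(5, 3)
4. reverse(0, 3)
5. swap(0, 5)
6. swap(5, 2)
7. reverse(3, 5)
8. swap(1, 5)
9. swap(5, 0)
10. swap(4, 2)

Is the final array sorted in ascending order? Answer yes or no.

After 1 (reverse(4, 5)): [1, 2, 0, 5, 3, 4]
After 2 (swap(4, 1)): [1, 3, 0, 5, 2, 4]
After 3 (swap(5, 3)): [1, 3, 0, 4, 2, 5]
After 4 (reverse(0, 3)): [4, 0, 3, 1, 2, 5]
After 5 (swap(0, 5)): [5, 0, 3, 1, 2, 4]
After 6 (swap(5, 2)): [5, 0, 4, 1, 2, 3]
After 7 (reverse(3, 5)): [5, 0, 4, 3, 2, 1]
After 8 (swap(1, 5)): [5, 1, 4, 3, 2, 0]
After 9 (swap(5, 0)): [0, 1, 4, 3, 2, 5]
After 10 (swap(4, 2)): [0, 1, 2, 3, 4, 5]

Answer: yes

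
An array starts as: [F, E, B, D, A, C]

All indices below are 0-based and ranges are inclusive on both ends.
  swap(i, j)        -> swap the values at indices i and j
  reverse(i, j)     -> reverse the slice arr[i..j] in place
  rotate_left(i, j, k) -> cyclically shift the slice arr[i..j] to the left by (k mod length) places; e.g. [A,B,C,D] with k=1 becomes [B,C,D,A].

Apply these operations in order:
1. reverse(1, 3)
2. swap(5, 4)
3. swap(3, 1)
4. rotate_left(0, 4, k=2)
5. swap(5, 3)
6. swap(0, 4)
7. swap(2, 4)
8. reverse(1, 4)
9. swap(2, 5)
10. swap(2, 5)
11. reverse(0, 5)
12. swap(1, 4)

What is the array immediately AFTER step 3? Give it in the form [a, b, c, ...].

After 1 (reverse(1, 3)): [F, D, B, E, A, C]
After 2 (swap(5, 4)): [F, D, B, E, C, A]
After 3 (swap(3, 1)): [F, E, B, D, C, A]

Answer: [F, E, B, D, C, A]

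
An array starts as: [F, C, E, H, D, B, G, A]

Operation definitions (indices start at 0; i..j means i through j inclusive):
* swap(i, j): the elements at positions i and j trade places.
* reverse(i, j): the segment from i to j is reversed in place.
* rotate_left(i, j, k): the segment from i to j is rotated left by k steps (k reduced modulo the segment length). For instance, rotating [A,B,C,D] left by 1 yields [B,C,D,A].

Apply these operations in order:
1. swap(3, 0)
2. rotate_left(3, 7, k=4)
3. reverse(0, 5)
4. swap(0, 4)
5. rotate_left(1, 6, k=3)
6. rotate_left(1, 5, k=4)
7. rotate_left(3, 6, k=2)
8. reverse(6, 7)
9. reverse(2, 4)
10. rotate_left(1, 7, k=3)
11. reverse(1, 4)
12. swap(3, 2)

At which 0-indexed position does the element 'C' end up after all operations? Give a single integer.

After 1 (swap(3, 0)): [H, C, E, F, D, B, G, A]
After 2 (rotate_left(3, 7, k=4)): [H, C, E, A, F, D, B, G]
After 3 (reverse(0, 5)): [D, F, A, E, C, H, B, G]
After 4 (swap(0, 4)): [C, F, A, E, D, H, B, G]
After 5 (rotate_left(1, 6, k=3)): [C, D, H, B, F, A, E, G]
After 6 (rotate_left(1, 5, k=4)): [C, A, D, H, B, F, E, G]
After 7 (rotate_left(3, 6, k=2)): [C, A, D, F, E, H, B, G]
After 8 (reverse(6, 7)): [C, A, D, F, E, H, G, B]
After 9 (reverse(2, 4)): [C, A, E, F, D, H, G, B]
After 10 (rotate_left(1, 7, k=3)): [C, D, H, G, B, A, E, F]
After 11 (reverse(1, 4)): [C, B, G, H, D, A, E, F]
After 12 (swap(3, 2)): [C, B, H, G, D, A, E, F]

Answer: 0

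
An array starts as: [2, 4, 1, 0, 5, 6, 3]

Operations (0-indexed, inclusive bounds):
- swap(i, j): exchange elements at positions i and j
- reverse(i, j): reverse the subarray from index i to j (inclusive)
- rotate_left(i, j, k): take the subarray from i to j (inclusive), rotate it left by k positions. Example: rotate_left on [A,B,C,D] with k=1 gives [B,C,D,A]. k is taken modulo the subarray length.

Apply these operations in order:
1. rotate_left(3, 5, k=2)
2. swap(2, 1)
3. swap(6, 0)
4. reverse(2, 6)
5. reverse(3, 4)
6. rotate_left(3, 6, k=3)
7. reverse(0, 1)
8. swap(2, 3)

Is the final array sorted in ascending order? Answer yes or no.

After 1 (rotate_left(3, 5, k=2)): [2, 4, 1, 6, 0, 5, 3]
After 2 (swap(2, 1)): [2, 1, 4, 6, 0, 5, 3]
After 3 (swap(6, 0)): [3, 1, 4, 6, 0, 5, 2]
After 4 (reverse(2, 6)): [3, 1, 2, 5, 0, 6, 4]
After 5 (reverse(3, 4)): [3, 1, 2, 0, 5, 6, 4]
After 6 (rotate_left(3, 6, k=3)): [3, 1, 2, 4, 0, 5, 6]
After 7 (reverse(0, 1)): [1, 3, 2, 4, 0, 5, 6]
After 8 (swap(2, 3)): [1, 3, 4, 2, 0, 5, 6]

Answer: no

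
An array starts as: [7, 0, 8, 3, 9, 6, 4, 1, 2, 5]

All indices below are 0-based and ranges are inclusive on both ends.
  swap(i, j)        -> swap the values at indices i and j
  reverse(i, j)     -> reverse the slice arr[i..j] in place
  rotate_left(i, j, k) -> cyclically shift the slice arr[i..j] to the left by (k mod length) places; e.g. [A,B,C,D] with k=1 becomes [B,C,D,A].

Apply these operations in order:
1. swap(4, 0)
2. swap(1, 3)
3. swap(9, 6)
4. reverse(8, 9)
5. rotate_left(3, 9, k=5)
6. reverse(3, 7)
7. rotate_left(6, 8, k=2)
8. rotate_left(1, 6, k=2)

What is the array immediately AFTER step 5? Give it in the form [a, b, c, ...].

After 1 (swap(4, 0)): [9, 0, 8, 3, 7, 6, 4, 1, 2, 5]
After 2 (swap(1, 3)): [9, 3, 8, 0, 7, 6, 4, 1, 2, 5]
After 3 (swap(9, 6)): [9, 3, 8, 0, 7, 6, 5, 1, 2, 4]
After 4 (reverse(8, 9)): [9, 3, 8, 0, 7, 6, 5, 1, 4, 2]
After 5 (rotate_left(3, 9, k=5)): [9, 3, 8, 4, 2, 0, 7, 6, 5, 1]

Answer: [9, 3, 8, 4, 2, 0, 7, 6, 5, 1]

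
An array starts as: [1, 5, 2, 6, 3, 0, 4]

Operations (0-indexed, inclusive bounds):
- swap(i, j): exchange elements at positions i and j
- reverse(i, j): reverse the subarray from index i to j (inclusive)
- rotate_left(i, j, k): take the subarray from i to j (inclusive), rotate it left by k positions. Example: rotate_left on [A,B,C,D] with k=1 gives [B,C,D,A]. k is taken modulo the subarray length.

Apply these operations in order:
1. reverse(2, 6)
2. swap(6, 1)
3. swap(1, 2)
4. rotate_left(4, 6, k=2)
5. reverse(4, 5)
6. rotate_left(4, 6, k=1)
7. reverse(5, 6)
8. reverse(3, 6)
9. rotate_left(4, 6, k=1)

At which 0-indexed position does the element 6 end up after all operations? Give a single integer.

After 1 (reverse(2, 6)): [1, 5, 4, 0, 3, 6, 2]
After 2 (swap(6, 1)): [1, 2, 4, 0, 3, 6, 5]
After 3 (swap(1, 2)): [1, 4, 2, 0, 3, 6, 5]
After 4 (rotate_left(4, 6, k=2)): [1, 4, 2, 0, 5, 3, 6]
After 5 (reverse(4, 5)): [1, 4, 2, 0, 3, 5, 6]
After 6 (rotate_left(4, 6, k=1)): [1, 4, 2, 0, 5, 6, 3]
After 7 (reverse(5, 6)): [1, 4, 2, 0, 5, 3, 6]
After 8 (reverse(3, 6)): [1, 4, 2, 6, 3, 5, 0]
After 9 (rotate_left(4, 6, k=1)): [1, 4, 2, 6, 5, 0, 3]

Answer: 3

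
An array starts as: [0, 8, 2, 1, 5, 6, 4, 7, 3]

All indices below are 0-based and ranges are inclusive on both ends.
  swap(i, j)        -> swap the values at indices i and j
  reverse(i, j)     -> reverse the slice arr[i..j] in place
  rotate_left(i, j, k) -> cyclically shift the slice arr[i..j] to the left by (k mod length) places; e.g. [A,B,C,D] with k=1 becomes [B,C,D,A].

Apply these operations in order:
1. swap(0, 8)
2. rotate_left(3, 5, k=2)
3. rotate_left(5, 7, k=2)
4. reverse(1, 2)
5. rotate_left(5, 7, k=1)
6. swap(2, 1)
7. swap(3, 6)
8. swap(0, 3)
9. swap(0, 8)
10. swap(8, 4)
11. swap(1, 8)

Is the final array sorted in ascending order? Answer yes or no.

After 1 (swap(0, 8)): [3, 8, 2, 1, 5, 6, 4, 7, 0]
After 2 (rotate_left(3, 5, k=2)): [3, 8, 2, 6, 1, 5, 4, 7, 0]
After 3 (rotate_left(5, 7, k=2)): [3, 8, 2, 6, 1, 7, 5, 4, 0]
After 4 (reverse(1, 2)): [3, 2, 8, 6, 1, 7, 5, 4, 0]
After 5 (rotate_left(5, 7, k=1)): [3, 2, 8, 6, 1, 5, 4, 7, 0]
After 6 (swap(2, 1)): [3, 8, 2, 6, 1, 5, 4, 7, 0]
After 7 (swap(3, 6)): [3, 8, 2, 4, 1, 5, 6, 7, 0]
After 8 (swap(0, 3)): [4, 8, 2, 3, 1, 5, 6, 7, 0]
After 9 (swap(0, 8)): [0, 8, 2, 3, 1, 5, 6, 7, 4]
After 10 (swap(8, 4)): [0, 8, 2, 3, 4, 5, 6, 7, 1]
After 11 (swap(1, 8)): [0, 1, 2, 3, 4, 5, 6, 7, 8]

Answer: yes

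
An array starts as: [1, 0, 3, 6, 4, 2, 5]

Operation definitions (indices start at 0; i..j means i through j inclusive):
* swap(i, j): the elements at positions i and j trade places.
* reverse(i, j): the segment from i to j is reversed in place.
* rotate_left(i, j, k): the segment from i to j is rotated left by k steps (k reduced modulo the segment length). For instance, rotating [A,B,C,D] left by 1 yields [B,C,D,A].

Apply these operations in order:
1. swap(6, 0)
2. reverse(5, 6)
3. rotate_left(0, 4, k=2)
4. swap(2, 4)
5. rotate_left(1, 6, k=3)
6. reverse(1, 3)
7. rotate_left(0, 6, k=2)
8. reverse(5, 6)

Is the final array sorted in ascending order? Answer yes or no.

Answer: no

Derivation:
After 1 (swap(6, 0)): [5, 0, 3, 6, 4, 2, 1]
After 2 (reverse(5, 6)): [5, 0, 3, 6, 4, 1, 2]
After 3 (rotate_left(0, 4, k=2)): [3, 6, 4, 5, 0, 1, 2]
After 4 (swap(2, 4)): [3, 6, 0, 5, 4, 1, 2]
After 5 (rotate_left(1, 6, k=3)): [3, 4, 1, 2, 6, 0, 5]
After 6 (reverse(1, 3)): [3, 2, 1, 4, 6, 0, 5]
After 7 (rotate_left(0, 6, k=2)): [1, 4, 6, 0, 5, 3, 2]
After 8 (reverse(5, 6)): [1, 4, 6, 0, 5, 2, 3]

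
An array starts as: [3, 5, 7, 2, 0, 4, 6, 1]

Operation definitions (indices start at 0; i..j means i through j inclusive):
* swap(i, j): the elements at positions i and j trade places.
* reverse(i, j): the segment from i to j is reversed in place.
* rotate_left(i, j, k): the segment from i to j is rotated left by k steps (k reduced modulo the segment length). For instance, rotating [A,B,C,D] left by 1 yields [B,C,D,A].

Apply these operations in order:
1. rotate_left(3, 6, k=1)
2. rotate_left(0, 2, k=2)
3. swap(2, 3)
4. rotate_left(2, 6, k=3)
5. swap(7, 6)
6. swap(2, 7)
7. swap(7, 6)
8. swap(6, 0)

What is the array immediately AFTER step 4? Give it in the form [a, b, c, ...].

Answer: [7, 3, 6, 2, 0, 5, 4, 1]

Derivation:
After 1 (rotate_left(3, 6, k=1)): [3, 5, 7, 0, 4, 6, 2, 1]
After 2 (rotate_left(0, 2, k=2)): [7, 3, 5, 0, 4, 6, 2, 1]
After 3 (swap(2, 3)): [7, 3, 0, 5, 4, 6, 2, 1]
After 4 (rotate_left(2, 6, k=3)): [7, 3, 6, 2, 0, 5, 4, 1]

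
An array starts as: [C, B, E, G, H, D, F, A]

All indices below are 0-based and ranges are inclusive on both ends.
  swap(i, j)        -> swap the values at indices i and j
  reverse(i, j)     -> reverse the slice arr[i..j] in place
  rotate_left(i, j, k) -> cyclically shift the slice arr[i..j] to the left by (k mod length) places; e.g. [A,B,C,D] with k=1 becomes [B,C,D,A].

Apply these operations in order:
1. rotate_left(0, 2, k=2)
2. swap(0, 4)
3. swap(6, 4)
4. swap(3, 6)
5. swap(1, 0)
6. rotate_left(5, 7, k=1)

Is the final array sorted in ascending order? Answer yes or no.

After 1 (rotate_left(0, 2, k=2)): [E, C, B, G, H, D, F, A]
After 2 (swap(0, 4)): [H, C, B, G, E, D, F, A]
After 3 (swap(6, 4)): [H, C, B, G, F, D, E, A]
After 4 (swap(3, 6)): [H, C, B, E, F, D, G, A]
After 5 (swap(1, 0)): [C, H, B, E, F, D, G, A]
After 6 (rotate_left(5, 7, k=1)): [C, H, B, E, F, G, A, D]

Answer: no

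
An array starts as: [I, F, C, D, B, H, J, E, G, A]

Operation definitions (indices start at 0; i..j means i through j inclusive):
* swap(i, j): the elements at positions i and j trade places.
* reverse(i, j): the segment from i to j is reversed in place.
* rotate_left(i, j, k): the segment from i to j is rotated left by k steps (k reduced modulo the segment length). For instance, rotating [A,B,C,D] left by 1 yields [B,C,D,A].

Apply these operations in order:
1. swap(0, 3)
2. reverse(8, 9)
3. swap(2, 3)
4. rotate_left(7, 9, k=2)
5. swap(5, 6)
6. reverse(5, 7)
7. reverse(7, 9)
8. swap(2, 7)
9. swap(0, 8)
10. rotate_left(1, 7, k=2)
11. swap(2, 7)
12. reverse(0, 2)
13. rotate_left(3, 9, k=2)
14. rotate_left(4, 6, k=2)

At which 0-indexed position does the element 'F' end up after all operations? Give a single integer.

Answer: 5

Derivation:
After 1 (swap(0, 3)): [D, F, C, I, B, H, J, E, G, A]
After 2 (reverse(8, 9)): [D, F, C, I, B, H, J, E, A, G]
After 3 (swap(2, 3)): [D, F, I, C, B, H, J, E, A, G]
After 4 (rotate_left(7, 9, k=2)): [D, F, I, C, B, H, J, G, E, A]
After 5 (swap(5, 6)): [D, F, I, C, B, J, H, G, E, A]
After 6 (reverse(5, 7)): [D, F, I, C, B, G, H, J, E, A]
After 7 (reverse(7, 9)): [D, F, I, C, B, G, H, A, E, J]
After 8 (swap(2, 7)): [D, F, A, C, B, G, H, I, E, J]
After 9 (swap(0, 8)): [E, F, A, C, B, G, H, I, D, J]
After 10 (rotate_left(1, 7, k=2)): [E, C, B, G, H, I, F, A, D, J]
After 11 (swap(2, 7)): [E, C, A, G, H, I, F, B, D, J]
After 12 (reverse(0, 2)): [A, C, E, G, H, I, F, B, D, J]
After 13 (rotate_left(3, 9, k=2)): [A, C, E, I, F, B, D, J, G, H]
After 14 (rotate_left(4, 6, k=2)): [A, C, E, I, D, F, B, J, G, H]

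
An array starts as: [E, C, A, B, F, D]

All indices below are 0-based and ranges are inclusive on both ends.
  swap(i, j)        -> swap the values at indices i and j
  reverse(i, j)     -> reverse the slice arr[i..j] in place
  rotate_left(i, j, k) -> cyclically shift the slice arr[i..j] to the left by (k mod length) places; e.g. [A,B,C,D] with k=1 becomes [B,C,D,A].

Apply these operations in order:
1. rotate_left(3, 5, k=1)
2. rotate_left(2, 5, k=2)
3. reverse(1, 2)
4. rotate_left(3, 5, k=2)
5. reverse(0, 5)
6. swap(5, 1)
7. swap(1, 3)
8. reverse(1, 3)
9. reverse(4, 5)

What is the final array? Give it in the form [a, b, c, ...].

Answer: [A, E, F, C, B, D]

Derivation:
After 1 (rotate_left(3, 5, k=1)): [E, C, A, F, D, B]
After 2 (rotate_left(2, 5, k=2)): [E, C, D, B, A, F]
After 3 (reverse(1, 2)): [E, D, C, B, A, F]
After 4 (rotate_left(3, 5, k=2)): [E, D, C, F, B, A]
After 5 (reverse(0, 5)): [A, B, F, C, D, E]
After 6 (swap(5, 1)): [A, E, F, C, D, B]
After 7 (swap(1, 3)): [A, C, F, E, D, B]
After 8 (reverse(1, 3)): [A, E, F, C, D, B]
After 9 (reverse(4, 5)): [A, E, F, C, B, D]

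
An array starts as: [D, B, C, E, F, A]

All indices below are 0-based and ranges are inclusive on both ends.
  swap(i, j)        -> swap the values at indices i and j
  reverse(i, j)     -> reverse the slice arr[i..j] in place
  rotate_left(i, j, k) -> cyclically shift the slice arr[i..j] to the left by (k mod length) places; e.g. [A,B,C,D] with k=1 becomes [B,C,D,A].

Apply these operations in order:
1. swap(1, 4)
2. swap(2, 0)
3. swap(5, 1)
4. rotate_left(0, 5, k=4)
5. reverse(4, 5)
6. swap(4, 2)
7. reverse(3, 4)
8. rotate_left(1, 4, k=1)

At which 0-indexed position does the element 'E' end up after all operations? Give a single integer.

Answer: 1

Derivation:
After 1 (swap(1, 4)): [D, F, C, E, B, A]
After 2 (swap(2, 0)): [C, F, D, E, B, A]
After 3 (swap(5, 1)): [C, A, D, E, B, F]
After 4 (rotate_left(0, 5, k=4)): [B, F, C, A, D, E]
After 5 (reverse(4, 5)): [B, F, C, A, E, D]
After 6 (swap(4, 2)): [B, F, E, A, C, D]
After 7 (reverse(3, 4)): [B, F, E, C, A, D]
After 8 (rotate_left(1, 4, k=1)): [B, E, C, A, F, D]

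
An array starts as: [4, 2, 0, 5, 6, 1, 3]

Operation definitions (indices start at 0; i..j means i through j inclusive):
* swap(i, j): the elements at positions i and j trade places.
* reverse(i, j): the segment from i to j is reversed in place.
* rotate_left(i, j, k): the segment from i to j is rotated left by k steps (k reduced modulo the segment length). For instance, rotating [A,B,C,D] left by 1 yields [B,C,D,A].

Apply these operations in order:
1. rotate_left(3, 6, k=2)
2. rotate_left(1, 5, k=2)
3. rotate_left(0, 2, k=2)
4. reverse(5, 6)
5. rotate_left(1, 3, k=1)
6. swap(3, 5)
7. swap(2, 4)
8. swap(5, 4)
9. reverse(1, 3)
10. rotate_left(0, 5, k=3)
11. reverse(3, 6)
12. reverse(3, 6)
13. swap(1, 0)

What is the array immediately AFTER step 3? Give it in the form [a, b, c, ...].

After 1 (rotate_left(3, 6, k=2)): [4, 2, 0, 1, 3, 5, 6]
After 2 (rotate_left(1, 5, k=2)): [4, 1, 3, 5, 2, 0, 6]
After 3 (rotate_left(0, 2, k=2)): [3, 4, 1, 5, 2, 0, 6]

Answer: [3, 4, 1, 5, 2, 0, 6]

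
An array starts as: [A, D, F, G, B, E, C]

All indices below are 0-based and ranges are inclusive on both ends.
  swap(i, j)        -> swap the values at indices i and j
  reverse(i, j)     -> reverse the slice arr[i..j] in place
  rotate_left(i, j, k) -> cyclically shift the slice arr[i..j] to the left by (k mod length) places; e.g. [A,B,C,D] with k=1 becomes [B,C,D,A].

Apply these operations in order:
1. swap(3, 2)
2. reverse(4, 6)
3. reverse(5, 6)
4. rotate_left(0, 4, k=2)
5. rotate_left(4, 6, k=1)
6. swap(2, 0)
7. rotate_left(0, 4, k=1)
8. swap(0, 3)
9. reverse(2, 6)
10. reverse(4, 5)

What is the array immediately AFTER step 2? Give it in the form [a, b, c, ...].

Answer: [A, D, G, F, C, E, B]

Derivation:
After 1 (swap(3, 2)): [A, D, G, F, B, E, C]
After 2 (reverse(4, 6)): [A, D, G, F, C, E, B]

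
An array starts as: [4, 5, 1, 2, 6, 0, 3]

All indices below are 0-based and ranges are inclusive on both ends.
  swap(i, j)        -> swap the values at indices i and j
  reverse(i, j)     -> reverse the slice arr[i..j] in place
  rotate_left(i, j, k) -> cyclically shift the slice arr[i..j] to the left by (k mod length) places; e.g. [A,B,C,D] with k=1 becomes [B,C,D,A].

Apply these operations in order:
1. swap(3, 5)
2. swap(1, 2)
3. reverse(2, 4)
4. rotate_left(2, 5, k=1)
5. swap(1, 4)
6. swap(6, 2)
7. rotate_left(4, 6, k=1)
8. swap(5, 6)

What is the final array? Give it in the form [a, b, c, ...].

Answer: [4, 2, 3, 5, 6, 1, 0]

Derivation:
After 1 (swap(3, 5)): [4, 5, 1, 0, 6, 2, 3]
After 2 (swap(1, 2)): [4, 1, 5, 0, 6, 2, 3]
After 3 (reverse(2, 4)): [4, 1, 6, 0, 5, 2, 3]
After 4 (rotate_left(2, 5, k=1)): [4, 1, 0, 5, 2, 6, 3]
After 5 (swap(1, 4)): [4, 2, 0, 5, 1, 6, 3]
After 6 (swap(6, 2)): [4, 2, 3, 5, 1, 6, 0]
After 7 (rotate_left(4, 6, k=1)): [4, 2, 3, 5, 6, 0, 1]
After 8 (swap(5, 6)): [4, 2, 3, 5, 6, 1, 0]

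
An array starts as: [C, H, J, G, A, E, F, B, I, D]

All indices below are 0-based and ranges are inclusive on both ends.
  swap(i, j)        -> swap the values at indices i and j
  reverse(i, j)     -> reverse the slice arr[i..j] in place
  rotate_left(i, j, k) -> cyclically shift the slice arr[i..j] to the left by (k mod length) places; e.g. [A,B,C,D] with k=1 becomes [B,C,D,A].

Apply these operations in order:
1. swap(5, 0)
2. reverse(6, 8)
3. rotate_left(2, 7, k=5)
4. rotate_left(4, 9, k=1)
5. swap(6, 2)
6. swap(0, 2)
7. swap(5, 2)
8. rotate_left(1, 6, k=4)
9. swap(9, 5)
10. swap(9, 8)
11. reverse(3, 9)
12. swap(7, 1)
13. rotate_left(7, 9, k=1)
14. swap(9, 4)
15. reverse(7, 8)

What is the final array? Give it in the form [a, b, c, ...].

Answer: [I, G, B, D, E, F, A, H, C, J]

Derivation:
After 1 (swap(5, 0)): [E, H, J, G, A, C, F, B, I, D]
After 2 (reverse(6, 8)): [E, H, J, G, A, C, I, B, F, D]
After 3 (rotate_left(2, 7, k=5)): [E, H, B, J, G, A, C, I, F, D]
After 4 (rotate_left(4, 9, k=1)): [E, H, B, J, A, C, I, F, D, G]
After 5 (swap(6, 2)): [E, H, I, J, A, C, B, F, D, G]
After 6 (swap(0, 2)): [I, H, E, J, A, C, B, F, D, G]
After 7 (swap(5, 2)): [I, H, C, J, A, E, B, F, D, G]
After 8 (rotate_left(1, 6, k=4)): [I, E, B, H, C, J, A, F, D, G]
After 9 (swap(9, 5)): [I, E, B, H, C, G, A, F, D, J]
After 10 (swap(9, 8)): [I, E, B, H, C, G, A, F, J, D]
After 11 (reverse(3, 9)): [I, E, B, D, J, F, A, G, C, H]
After 12 (swap(7, 1)): [I, G, B, D, J, F, A, E, C, H]
After 13 (rotate_left(7, 9, k=1)): [I, G, B, D, J, F, A, C, H, E]
After 14 (swap(9, 4)): [I, G, B, D, E, F, A, C, H, J]
After 15 (reverse(7, 8)): [I, G, B, D, E, F, A, H, C, J]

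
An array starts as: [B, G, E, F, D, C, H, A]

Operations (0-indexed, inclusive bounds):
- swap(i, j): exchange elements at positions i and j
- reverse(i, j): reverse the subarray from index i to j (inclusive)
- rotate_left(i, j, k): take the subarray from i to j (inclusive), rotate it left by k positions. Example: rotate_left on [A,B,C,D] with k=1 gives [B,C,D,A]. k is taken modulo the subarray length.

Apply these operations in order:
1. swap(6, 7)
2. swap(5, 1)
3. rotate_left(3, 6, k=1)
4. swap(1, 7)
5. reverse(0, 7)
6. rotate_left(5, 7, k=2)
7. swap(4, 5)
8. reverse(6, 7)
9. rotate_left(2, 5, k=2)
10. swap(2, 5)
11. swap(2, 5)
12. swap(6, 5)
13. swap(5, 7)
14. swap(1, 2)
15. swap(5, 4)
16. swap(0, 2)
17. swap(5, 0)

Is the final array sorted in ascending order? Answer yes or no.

After 1 (swap(6, 7)): [B, G, E, F, D, C, A, H]
After 2 (swap(5, 1)): [B, C, E, F, D, G, A, H]
After 3 (rotate_left(3, 6, k=1)): [B, C, E, D, G, A, F, H]
After 4 (swap(1, 7)): [B, H, E, D, G, A, F, C]
After 5 (reverse(0, 7)): [C, F, A, G, D, E, H, B]
After 6 (rotate_left(5, 7, k=2)): [C, F, A, G, D, B, E, H]
After 7 (swap(4, 5)): [C, F, A, G, B, D, E, H]
After 8 (reverse(6, 7)): [C, F, A, G, B, D, H, E]
After 9 (rotate_left(2, 5, k=2)): [C, F, B, D, A, G, H, E]
After 10 (swap(2, 5)): [C, F, G, D, A, B, H, E]
After 11 (swap(2, 5)): [C, F, B, D, A, G, H, E]
After 12 (swap(6, 5)): [C, F, B, D, A, H, G, E]
After 13 (swap(5, 7)): [C, F, B, D, A, E, G, H]
After 14 (swap(1, 2)): [C, B, F, D, A, E, G, H]
After 15 (swap(5, 4)): [C, B, F, D, E, A, G, H]
After 16 (swap(0, 2)): [F, B, C, D, E, A, G, H]
After 17 (swap(5, 0)): [A, B, C, D, E, F, G, H]

Answer: yes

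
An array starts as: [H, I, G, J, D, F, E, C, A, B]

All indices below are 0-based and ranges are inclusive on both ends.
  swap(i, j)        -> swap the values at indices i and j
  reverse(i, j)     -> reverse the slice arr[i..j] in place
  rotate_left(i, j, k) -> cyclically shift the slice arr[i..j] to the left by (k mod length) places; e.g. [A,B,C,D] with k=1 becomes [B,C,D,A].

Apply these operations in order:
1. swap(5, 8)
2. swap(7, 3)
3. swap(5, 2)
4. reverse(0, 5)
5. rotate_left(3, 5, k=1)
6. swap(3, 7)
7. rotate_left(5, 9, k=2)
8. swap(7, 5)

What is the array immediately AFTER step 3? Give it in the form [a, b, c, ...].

Answer: [H, I, A, C, D, G, E, J, F, B]

Derivation:
After 1 (swap(5, 8)): [H, I, G, J, D, A, E, C, F, B]
After 2 (swap(7, 3)): [H, I, G, C, D, A, E, J, F, B]
After 3 (swap(5, 2)): [H, I, A, C, D, G, E, J, F, B]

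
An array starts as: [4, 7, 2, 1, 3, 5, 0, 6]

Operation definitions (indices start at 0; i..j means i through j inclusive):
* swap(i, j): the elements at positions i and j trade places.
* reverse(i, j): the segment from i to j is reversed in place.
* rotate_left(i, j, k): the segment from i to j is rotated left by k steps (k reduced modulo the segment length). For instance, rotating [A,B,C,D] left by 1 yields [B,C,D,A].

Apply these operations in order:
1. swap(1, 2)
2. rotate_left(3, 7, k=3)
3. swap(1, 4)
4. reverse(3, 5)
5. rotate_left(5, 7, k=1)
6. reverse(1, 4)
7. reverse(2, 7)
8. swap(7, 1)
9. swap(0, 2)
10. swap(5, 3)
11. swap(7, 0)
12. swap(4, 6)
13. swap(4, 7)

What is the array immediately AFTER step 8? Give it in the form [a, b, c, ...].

Answer: [4, 1, 0, 5, 3, 6, 7, 2]

Derivation:
After 1 (swap(1, 2)): [4, 2, 7, 1, 3, 5, 0, 6]
After 2 (rotate_left(3, 7, k=3)): [4, 2, 7, 0, 6, 1, 3, 5]
After 3 (swap(1, 4)): [4, 6, 7, 0, 2, 1, 3, 5]
After 4 (reverse(3, 5)): [4, 6, 7, 1, 2, 0, 3, 5]
After 5 (rotate_left(5, 7, k=1)): [4, 6, 7, 1, 2, 3, 5, 0]
After 6 (reverse(1, 4)): [4, 2, 1, 7, 6, 3, 5, 0]
After 7 (reverse(2, 7)): [4, 2, 0, 5, 3, 6, 7, 1]
After 8 (swap(7, 1)): [4, 1, 0, 5, 3, 6, 7, 2]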